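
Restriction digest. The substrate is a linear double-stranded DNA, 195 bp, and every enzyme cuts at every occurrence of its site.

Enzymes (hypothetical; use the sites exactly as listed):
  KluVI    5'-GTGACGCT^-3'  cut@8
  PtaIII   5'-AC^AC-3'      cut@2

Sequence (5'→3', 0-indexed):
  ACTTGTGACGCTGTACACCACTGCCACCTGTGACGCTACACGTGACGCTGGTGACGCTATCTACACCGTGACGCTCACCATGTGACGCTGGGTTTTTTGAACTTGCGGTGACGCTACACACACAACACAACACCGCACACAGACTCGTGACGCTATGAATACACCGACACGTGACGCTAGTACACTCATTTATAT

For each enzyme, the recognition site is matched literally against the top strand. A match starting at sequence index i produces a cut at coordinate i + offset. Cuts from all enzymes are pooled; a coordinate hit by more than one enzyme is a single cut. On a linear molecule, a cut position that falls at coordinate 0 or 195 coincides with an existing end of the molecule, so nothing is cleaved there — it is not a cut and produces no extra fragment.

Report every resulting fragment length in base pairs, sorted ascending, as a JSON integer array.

[2,2,2,2,4,5,5,5,6,6,7,8,9,10,10,11,12,12,14,16,21,26]

Per-enzyme occurrences:
  KluVI (GTGACGCT, off=8): starts [4, 29, 41, 50, 67, 81, 107, 146, 170] → cuts [12, 37, 49, 58, 75, 89, 115, 154, 178]
  PtaIII (ACAC, off=2): starts [14, 37, 62, 115, 117, 119, 124, 129, 136, 160, 166, 181] → cuts [16, 39, 64, 117, 119, 121, 126, 131, 138, 162, 168, 183]

Pooled cuts: [12, 16, 37, 39, 49, 58, 64, 75, 89, 115, 117, 119, 121, 126, 131, 138, 154, 162, 168, 178, 183]

Fragments:
  [0,12): 12 bp
  [12,16): 4 bp
  [16,37): 21 bp
  [37,39): 2 bp
  [39,49): 10 bp
  [49,58): 9 bp
  [58,64): 6 bp
  [64,75): 11 bp
  [75,89): 14 bp
  [89,115): 26 bp
  [115,117): 2 bp
  [117,119): 2 bp
  [119,121): 2 bp
  [121,126): 5 bp
  [126,131): 5 bp
  [131,138): 7 bp
  [138,154): 16 bp
  [154,162): 8 bp
  [162,168): 6 bp
  [168,178): 10 bp
  [178,183): 5 bp
  [183,195): 12 bp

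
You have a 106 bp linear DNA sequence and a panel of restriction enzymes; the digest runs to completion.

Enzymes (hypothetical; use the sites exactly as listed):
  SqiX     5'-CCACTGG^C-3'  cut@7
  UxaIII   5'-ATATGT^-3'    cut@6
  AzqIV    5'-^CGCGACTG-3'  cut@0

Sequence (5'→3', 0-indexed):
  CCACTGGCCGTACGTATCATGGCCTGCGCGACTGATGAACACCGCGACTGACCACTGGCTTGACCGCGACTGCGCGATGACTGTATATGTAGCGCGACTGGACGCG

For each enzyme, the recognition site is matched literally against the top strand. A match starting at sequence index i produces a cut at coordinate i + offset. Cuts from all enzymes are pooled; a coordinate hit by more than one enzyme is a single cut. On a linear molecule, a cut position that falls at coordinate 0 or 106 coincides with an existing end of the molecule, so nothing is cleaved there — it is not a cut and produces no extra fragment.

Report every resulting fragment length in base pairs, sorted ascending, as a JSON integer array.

Per-enzyme occurrences:
  SqiX CCACTGGC/7: at [0, 51] ⇒ [7, 58]
  UxaIII ATATGT/6: at [84] ⇒ [90]
  AzqIV CGCGACTG/0: at [26, 42, 64, 92] ⇒ [26, 42, 64, 92]

Pooled cuts: [7, 26, 42, 58, 64, 90, 92]

Fragment lengths:
  [0,7): 7 bp
  [7,26): 19 bp
  [26,42): 16 bp
  [42,58): 16 bp
  [58,64): 6 bp
  [64,90): 26 bp
  [90,92): 2 bp
  [92,106): 14 bp

[2,6,7,14,16,16,19,26]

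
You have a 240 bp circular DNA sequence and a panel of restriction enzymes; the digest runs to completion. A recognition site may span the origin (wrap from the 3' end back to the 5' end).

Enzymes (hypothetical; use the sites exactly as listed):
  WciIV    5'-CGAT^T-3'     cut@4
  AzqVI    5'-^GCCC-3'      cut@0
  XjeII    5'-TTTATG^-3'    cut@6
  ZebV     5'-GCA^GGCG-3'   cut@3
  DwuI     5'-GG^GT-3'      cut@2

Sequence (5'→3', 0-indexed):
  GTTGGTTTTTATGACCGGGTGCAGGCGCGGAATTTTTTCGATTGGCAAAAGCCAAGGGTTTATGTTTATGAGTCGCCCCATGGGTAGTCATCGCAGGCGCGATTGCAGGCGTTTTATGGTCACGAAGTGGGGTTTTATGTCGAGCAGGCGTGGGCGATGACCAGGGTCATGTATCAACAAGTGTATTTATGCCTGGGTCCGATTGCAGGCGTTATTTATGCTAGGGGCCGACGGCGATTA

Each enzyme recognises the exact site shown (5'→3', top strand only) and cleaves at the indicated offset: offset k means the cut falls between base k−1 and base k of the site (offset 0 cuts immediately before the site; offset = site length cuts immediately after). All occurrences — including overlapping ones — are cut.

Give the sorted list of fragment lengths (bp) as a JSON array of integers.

[4,4,4,5,5,5,6,7,7,7,8,8,9,11,12,13,13,15,15,18,19,19,26]

Per-enzyme occurrences:
  WciIV (CGATT, off=4): starts [38, 99, 199, 234] → cuts [42, 103, 203, 238]
  AzqVI (GCCC, off=0): starts [74] → cuts [74]
  XjeII (TTTATG, off=6): starts [7, 58, 64, 112, 133, 185, 214] → cuts [13, 64, 70, 118, 139, 191, 220]
  ZebV (GCAGGCG, off=3): starts [20, 92, 104, 143, 204] → cuts [23, 95, 107, 146, 207]
  DwuI (GGGT, off=2): starts [16, 55, 81, 129, 163, 194] → cuts [18, 57, 83, 131, 165, 196]

Pooled cuts: [13, 18, 23, 42, 57, 64, 70, 74, 83, 95, 103, 107, 118, 131, 139, 146, 165, 191, 196, 203, 207, 220, 238]

Fragments:
  13→18: 5 bp
  18→23: 5 bp
  23→42: 19 bp
  42→57: 15 bp
  57→64: 7 bp
  64→70: 6 bp
  70→74: 4 bp
  74→83: 9 bp
  83→95: 12 bp
  95→103: 8 bp
  103→107: 4 bp
  107→118: 11 bp
  118→131: 13 bp
  131→139: 8 bp
  139→146: 7 bp
  146→165: 19 bp
  165→191: 26 bp
  191→196: 5 bp
  196→203: 7 bp
  203→207: 4 bp
  207→220: 13 bp
  220→238: 18 bp
  238→13 (wrap): 240-238+13 = 15 bp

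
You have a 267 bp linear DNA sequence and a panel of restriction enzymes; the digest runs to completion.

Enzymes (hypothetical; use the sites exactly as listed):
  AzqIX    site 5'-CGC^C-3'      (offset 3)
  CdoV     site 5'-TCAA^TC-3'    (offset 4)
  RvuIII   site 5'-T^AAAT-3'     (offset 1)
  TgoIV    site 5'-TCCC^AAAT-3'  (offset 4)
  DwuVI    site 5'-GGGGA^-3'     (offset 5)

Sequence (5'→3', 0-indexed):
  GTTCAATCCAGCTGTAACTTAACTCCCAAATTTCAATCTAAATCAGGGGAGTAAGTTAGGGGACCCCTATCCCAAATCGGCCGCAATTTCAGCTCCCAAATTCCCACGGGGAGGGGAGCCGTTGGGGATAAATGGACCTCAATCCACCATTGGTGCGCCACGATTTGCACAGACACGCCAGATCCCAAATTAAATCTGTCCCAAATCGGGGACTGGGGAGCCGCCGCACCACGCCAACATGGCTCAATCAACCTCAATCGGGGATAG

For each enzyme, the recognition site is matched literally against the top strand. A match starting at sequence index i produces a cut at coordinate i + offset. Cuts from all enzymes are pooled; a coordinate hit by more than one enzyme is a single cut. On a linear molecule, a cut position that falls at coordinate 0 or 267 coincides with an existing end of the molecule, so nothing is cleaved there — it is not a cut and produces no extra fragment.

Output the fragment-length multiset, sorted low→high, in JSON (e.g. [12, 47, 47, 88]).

Scan for sites:
  AzqIX (CGCC, off=3): starts [155, 175, 221, 231] → cuts [158, 178, 224, 234]
  CdoV (TCAATC, off=4): starts [2, 32, 138, 243, 253] → cuts [6, 36, 142, 247, 257]
  RvuIII (TAAAT, off=1): starts [38, 128, 190] → cuts [39, 129, 191]
  TgoIV (TCCCAAAT, off=4): starts [23, 69, 93, 182, 198] → cuts [27, 73, 97, 186, 202]
  DwuVI (GGGGA, off=5): starts [45, 58, 107, 112, 123, 207, 214, 259] → cuts [50, 63, 112, 117, 128, 212, 219, 264]

Pooled cuts: [6, 27, 36, 39, 50, 63, 73, 97, 112, 117, 128, 129, 142, 158, 178, 186, 191, 202, 212, 219, 224, 234, 247, 257, 264]

Fragment lengths:
  [0,6): 6 bp
  [6,27): 21 bp
  [27,36): 9 bp
  [36,39): 3 bp
  [39,50): 11 bp
  [50,63): 13 bp
  [63,73): 10 bp
  [73,97): 24 bp
  [97,112): 15 bp
  [112,117): 5 bp
  [117,128): 11 bp
  [128,129): 1 bp
  [129,142): 13 bp
  [142,158): 16 bp
  [158,178): 20 bp
  [178,186): 8 bp
  [186,191): 5 bp
  [191,202): 11 bp
  [202,212): 10 bp
  [212,219): 7 bp
  [219,224): 5 bp
  [224,234): 10 bp
  [234,247): 13 bp
  [247,257): 10 bp
  [257,264): 7 bp
  [264,267): 3 bp

[1,3,3,5,5,5,6,7,7,8,9,10,10,10,10,11,11,11,13,13,13,15,16,20,21,24]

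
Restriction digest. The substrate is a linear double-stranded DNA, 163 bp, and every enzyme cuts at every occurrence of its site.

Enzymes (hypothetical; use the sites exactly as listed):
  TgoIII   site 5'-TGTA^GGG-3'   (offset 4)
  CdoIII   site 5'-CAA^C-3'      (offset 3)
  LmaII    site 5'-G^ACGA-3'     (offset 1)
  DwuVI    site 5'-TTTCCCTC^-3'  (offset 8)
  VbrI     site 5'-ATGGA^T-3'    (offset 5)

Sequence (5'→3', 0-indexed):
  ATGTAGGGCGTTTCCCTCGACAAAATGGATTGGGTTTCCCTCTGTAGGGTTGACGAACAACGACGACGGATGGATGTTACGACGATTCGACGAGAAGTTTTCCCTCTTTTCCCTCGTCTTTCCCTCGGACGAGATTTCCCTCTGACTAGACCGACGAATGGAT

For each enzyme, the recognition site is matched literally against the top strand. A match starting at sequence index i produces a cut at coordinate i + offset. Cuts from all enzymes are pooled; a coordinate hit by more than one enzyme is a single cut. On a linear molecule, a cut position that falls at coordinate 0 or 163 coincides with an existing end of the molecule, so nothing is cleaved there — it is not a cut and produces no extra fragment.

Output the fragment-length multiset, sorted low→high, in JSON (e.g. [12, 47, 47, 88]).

[1,2,2,4,5,6,7,8,8,9,9,11,11,11,12,13,13,14,17]

Scan for sites:
  TgoIII TGTAGGG/4: at [1, 42] ⇒ [5, 46]
  CdoIII CAAC/3: at [57] ⇒ [60]
  LmaII GACGA/1: at [51, 61, 80, 88, 127, 152] ⇒ [52, 62, 81, 89, 128, 153]
  DwuVI TTTCCCTC/8: at [10, 34, 98, 107, 118, 134] ⇒ [18, 42, 106, 115, 126, 142]
  VbrI ATGGAT/5: at [24, 69, 157] ⇒ [29, 74, 162]

All cut coordinates (distinct, sorted): [5, 18, 29, 42, 46, 52, 60, 62, 74, 81, 89, 106, 115, 126, 128, 142, 153, 162]

Fragment lengths:
  [0,5): 5 bp
  [5,18): 13 bp
  [18,29): 11 bp
  [29,42): 13 bp
  [42,46): 4 bp
  [46,52): 6 bp
  [52,60): 8 bp
  [60,62): 2 bp
  [62,74): 12 bp
  [74,81): 7 bp
  [81,89): 8 bp
  [89,106): 17 bp
  [106,115): 9 bp
  [115,126): 11 bp
  [126,128): 2 bp
  [128,142): 14 bp
  [142,153): 11 bp
  [153,162): 9 bp
  [162,163): 1 bp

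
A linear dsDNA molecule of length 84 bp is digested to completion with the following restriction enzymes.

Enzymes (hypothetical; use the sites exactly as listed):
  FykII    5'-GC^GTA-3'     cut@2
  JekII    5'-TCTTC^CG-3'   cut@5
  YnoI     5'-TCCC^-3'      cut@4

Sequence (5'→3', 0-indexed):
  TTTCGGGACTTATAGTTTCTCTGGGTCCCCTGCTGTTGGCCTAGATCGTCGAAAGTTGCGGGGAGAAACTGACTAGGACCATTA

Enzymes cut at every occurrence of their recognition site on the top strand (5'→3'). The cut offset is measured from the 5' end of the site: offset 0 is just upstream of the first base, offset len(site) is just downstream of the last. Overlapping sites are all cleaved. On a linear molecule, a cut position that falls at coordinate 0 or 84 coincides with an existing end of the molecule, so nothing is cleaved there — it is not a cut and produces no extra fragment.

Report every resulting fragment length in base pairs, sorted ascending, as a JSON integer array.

Site scan:
  FykII (GCGTA, off=2): no sites
  JekII (TCTTCCG, off=5): no sites
  YnoI (TCCC, off=4): starts [25] → cuts [29]

All cut coordinates (distinct, sorted): [29]

Fragments:
  [0,29): 29 bp
  [29,84): 55 bp

[29,55]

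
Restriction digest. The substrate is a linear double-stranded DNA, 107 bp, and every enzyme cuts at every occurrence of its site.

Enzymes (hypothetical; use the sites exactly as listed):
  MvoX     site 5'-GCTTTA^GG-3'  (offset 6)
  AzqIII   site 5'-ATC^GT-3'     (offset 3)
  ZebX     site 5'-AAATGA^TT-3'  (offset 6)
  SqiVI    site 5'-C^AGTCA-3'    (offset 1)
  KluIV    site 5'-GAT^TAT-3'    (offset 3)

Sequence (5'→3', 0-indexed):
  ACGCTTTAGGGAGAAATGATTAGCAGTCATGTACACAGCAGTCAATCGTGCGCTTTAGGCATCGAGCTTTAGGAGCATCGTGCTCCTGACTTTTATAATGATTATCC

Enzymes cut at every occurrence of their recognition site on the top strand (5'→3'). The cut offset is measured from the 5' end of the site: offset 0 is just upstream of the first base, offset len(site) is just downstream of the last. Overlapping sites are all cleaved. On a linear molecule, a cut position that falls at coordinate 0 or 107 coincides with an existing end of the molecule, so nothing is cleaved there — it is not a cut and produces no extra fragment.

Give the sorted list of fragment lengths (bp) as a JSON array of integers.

Site scan:
  MvoX GCTTTAGG/6: at [2, 51, 65] ⇒ [8, 57, 71]
  AzqIII ATCGT/3: at [44, 76] ⇒ [47, 79]
  ZebX AAATGATT/6: at [13] ⇒ [19]
  SqiVI CAGTCA/1: at [23, 38] ⇒ [24, 39]
  KluIV GATTAT/3: at [99] ⇒ [102]

Pooled cuts: [8, 19, 24, 39, 47, 57, 71, 79, 102]

Fragments:
  [0,8): 8 bp
  [8,19): 11 bp
  [19,24): 5 bp
  [24,39): 15 bp
  [39,47): 8 bp
  [47,57): 10 bp
  [57,71): 14 bp
  [71,79): 8 bp
  [79,102): 23 bp
  [102,107): 5 bp

[5,5,8,8,8,10,11,14,15,23]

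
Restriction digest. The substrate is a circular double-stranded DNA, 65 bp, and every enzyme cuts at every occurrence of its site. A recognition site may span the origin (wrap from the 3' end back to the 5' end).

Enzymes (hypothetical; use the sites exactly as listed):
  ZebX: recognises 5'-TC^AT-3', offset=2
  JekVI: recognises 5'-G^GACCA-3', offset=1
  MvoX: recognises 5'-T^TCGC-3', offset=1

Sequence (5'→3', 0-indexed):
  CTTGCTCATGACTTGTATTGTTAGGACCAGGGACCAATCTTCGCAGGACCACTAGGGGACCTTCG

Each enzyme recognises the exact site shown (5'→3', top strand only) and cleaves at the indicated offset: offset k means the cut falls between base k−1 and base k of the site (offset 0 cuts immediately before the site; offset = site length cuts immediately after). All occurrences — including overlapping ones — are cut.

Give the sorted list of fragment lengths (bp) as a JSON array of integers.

[6,7,9,10,16,17]

Scan for sites:
  ZebX (TCAT, off=2): starts [5] → cuts [7]
  JekVI (GGACCA, off=1): starts [23, 30, 45] → cuts [24, 31, 46]
  MvoX (TTCGC, off=1): starts [39, 61] → cuts [40, 62]

All cut coordinates (distinct, sorted): [7, 24, 31, 40, 46, 62]

Fragment lengths:
  7→24: 17 bp
  24→31: 7 bp
  31→40: 9 bp
  40→46: 6 bp
  46→62: 16 bp
  62→7 (wrap): 65-62+7 = 10 bp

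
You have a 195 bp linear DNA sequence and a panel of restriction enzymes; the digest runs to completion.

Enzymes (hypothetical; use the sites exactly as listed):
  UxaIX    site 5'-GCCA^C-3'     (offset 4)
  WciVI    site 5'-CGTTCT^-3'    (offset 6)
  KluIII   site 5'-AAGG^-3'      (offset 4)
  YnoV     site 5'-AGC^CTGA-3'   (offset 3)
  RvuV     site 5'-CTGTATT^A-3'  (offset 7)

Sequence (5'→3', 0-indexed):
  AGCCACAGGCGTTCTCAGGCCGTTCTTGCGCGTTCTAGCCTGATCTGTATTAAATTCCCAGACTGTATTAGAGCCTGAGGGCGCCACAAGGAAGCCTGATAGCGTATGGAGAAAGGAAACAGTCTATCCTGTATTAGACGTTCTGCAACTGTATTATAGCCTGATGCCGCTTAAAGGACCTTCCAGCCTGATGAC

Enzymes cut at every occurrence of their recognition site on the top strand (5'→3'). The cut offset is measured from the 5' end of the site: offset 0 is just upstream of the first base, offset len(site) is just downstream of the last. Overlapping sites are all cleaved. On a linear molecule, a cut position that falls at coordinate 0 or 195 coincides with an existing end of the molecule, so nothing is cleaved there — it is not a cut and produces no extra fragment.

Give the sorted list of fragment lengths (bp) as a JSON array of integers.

[3,4,5,5,5,5,8,9,10,10,10,11,11,12,12,17,18,19,21]

Scan for sites:
  UxaIX (GCCAC, off=4): starts [1, 82] → cuts [5, 86]
  WciVI (CGTTCT, off=6): starts [9, 20, 30, 138] → cuts [15, 26, 36, 144]
  KluIII (AAGG, off=4): starts [87, 112, 173] → cuts [91, 116, 177]
  YnoV (AGCCTGA, off=3): starts [36, 71, 92, 157, 184] → cuts [39, 74, 95, 160, 187]
  RvuV (CTGTATTA, off=7): starts [44, 62, 128, 148] → cuts [51, 69, 135, 155]

Pooled cuts: [5, 15, 26, 36, 39, 51, 69, 74, 86, 91, 95, 116, 135, 144, 155, 160, 177, 187]

Fragment lengths:
  [0,5): 5 bp
  [5,15): 10 bp
  [15,26): 11 bp
  [26,36): 10 bp
  [36,39): 3 bp
  [39,51): 12 bp
  [51,69): 18 bp
  [69,74): 5 bp
  [74,86): 12 bp
  [86,91): 5 bp
  [91,95): 4 bp
  [95,116): 21 bp
  [116,135): 19 bp
  [135,144): 9 bp
  [144,155): 11 bp
  [155,160): 5 bp
  [160,177): 17 bp
  [177,187): 10 bp
  [187,195): 8 bp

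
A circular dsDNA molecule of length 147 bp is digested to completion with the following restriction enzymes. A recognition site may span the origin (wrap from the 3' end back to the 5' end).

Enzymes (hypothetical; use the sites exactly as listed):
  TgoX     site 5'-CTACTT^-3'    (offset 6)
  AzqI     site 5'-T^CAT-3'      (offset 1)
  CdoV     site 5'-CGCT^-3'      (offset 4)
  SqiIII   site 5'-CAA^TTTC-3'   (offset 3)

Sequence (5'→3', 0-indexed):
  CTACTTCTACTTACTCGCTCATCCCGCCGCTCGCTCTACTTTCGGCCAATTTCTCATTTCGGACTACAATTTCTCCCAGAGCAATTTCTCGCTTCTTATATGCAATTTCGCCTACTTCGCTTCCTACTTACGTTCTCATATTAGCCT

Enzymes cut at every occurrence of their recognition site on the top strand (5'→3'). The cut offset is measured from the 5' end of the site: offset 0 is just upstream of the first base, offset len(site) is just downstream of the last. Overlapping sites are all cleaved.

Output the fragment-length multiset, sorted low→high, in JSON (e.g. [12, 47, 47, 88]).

[4,4,5,6,6,7,7,8,8,9,12,12,12,15,15,17]

Site scan:
  TgoX CTACTT/6: at [0, 6, 35, 111, 123] ⇒ [6, 12, 41, 117, 129]
  AzqI TCAT/1: at [18, 53, 135] ⇒ [19, 54, 136]
  CdoV CGCT/4: at [15, 27, 31, 89, 117] ⇒ [19, 31, 35, 93, 121]
  SqiIII CAATTTC/3: at [46, 66, 81, 102] ⇒ [49, 69, 84, 105]

Pooled cuts: [6, 12, 19, 31, 35, 41, 49, 54, 69, 84, 93, 105, 117, 121, 129, 136]

Fragment lengths:
  6→12: 6 bp
  12→19: 7 bp
  19→31: 12 bp
  31→35: 4 bp
  35→41: 6 bp
  41→49: 8 bp
  49→54: 5 bp
  54→69: 15 bp
  69→84: 15 bp
  84→93: 9 bp
  93→105: 12 bp
  105→117: 12 bp
  117→121: 4 bp
  121→129: 8 bp
  129→136: 7 bp
  136→6 (wrap): 147-136+6 = 17 bp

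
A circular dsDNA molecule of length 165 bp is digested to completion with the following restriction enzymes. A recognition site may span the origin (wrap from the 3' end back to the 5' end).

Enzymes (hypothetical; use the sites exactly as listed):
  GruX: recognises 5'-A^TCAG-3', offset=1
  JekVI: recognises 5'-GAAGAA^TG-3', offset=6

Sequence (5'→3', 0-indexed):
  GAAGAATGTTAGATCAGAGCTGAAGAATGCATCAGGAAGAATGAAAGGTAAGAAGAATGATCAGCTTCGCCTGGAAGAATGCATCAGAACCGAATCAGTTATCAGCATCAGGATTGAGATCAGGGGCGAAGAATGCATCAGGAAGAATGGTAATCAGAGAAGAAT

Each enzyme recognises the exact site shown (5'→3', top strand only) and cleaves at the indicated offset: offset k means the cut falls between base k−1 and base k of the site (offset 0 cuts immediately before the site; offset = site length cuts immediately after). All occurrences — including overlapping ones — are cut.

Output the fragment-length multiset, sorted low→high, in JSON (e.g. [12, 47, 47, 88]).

[3,4,4,4,6,6,7,7,7,10,10,11,11,12,14,14,16,19]

Scan for sites:
  GruX ATCAG/1: at [12, 30, 59, 82, 93, 100, 106, 118, 136, 152] ⇒ [13, 31, 60, 83, 94, 101, 107, 119, 137, 153]
  JekVI GAAGAATG/6: at [0, 21, 35, 51, 73, 127, 141, 158] ⇒ [6, 27, 41, 57, 79, 133, 147, 164]

All cut coordinates (distinct, sorted): [6, 13, 27, 31, 41, 57, 60, 79, 83, 94, 101, 107, 119, 133, 137, 147, 153, 164]

Fragment lengths:
  6→13: 7 bp
  13→27: 14 bp
  27→31: 4 bp
  31→41: 10 bp
  41→57: 16 bp
  57→60: 3 bp
  60→79: 19 bp
  79→83: 4 bp
  83→94: 11 bp
  94→101: 7 bp
  101→107: 6 bp
  107→119: 12 bp
  119→133: 14 bp
  133→137: 4 bp
  137→147: 10 bp
  147→153: 6 bp
  153→164: 11 bp
  164→6 (wrap): 165-164+6 = 7 bp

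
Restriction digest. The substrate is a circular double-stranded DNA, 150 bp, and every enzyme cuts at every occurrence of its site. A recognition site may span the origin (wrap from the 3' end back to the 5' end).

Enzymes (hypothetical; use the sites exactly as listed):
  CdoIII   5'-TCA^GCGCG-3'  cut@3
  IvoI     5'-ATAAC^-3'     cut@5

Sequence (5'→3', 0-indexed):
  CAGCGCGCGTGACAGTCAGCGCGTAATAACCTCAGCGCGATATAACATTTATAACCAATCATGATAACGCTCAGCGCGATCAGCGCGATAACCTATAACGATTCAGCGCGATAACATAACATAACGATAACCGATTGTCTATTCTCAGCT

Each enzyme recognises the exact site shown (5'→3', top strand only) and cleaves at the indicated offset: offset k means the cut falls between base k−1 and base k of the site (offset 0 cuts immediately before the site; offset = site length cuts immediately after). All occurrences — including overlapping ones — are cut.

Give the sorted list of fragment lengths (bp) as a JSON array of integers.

[4,5,5,5,6,6,7,9,9,10,10,12,12,13,16,21]

Per-enzyme occurrences:
  CdoIII TCAGCGCG/3: at [15, 31, 70, 79, 102, 149] ⇒ [2, 18, 34, 73, 82, 105]
  IvoI ATAAC/5: at [25, 41, 50, 63, 87, 94, 110, 115, 120, 126] ⇒ [30, 46, 55, 68, 92, 99, 115, 120, 125, 131]

Pooled cuts: [2, 18, 30, 34, 46, 55, 68, 73, 82, 92, 99, 105, 115, 120, 125, 131]

Fragment lengths:
  2→18: 16 bp
  18→30: 12 bp
  30→34: 4 bp
  34→46: 12 bp
  46→55: 9 bp
  55→68: 13 bp
  68→73: 5 bp
  73→82: 9 bp
  82→92: 10 bp
  92→99: 7 bp
  99→105: 6 bp
  105→115: 10 bp
  115→120: 5 bp
  120→125: 5 bp
  125→131: 6 bp
  131→2 (wrap): 150-131+2 = 21 bp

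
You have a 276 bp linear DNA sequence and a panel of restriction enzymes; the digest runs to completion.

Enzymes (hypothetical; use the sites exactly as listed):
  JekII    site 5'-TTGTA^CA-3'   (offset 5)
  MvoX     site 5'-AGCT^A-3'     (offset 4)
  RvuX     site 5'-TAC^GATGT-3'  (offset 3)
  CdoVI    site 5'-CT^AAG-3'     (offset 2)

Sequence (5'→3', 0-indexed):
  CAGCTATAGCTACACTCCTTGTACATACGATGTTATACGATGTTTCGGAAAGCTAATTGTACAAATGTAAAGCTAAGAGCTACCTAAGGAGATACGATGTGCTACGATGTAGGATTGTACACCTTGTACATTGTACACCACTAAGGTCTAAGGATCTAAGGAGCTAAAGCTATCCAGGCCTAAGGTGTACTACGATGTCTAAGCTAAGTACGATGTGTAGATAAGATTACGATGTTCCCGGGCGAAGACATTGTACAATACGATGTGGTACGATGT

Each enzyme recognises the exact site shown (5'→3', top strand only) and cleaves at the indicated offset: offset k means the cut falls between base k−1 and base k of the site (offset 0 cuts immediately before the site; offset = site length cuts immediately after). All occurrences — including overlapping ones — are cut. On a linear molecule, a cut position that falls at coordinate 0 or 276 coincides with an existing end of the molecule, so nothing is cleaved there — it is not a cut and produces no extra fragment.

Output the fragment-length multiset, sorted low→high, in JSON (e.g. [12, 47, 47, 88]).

[4,5,5,5,5,6,6,6,6,7,7,7,7,7,7,8,8,9,10,10,10,10,10,12,12,13,14,16,19,25]

Scan for sites:
  JekII (TTGTACA, off=5): starts [18, 56, 114, 123, 130, 250] → cuts [23, 61, 119, 128, 135, 255]
  MvoX (AGCTA, off=4): starts [1, 7, 50, 70, 77, 161, 167, 201] → cuts [5, 11, 54, 74, 81, 165, 171, 205]
  RvuX (TACGATGT, off=3): starts [25, 35, 92, 102, 190, 208, 227, 258, 268] → cuts [28, 38, 95, 105, 193, 211, 230, 261, 271]
  CdoVI (CTAAG, off=2): starts [72, 83, 140, 147, 155, 179, 198, 203] → cuts [74, 85, 142, 149, 157, 181, 200, 205]

Pooled cuts: [5, 11, 23, 28, 38, 54, 61, 74, 81, 85, 95, 105, 119, 128, 135, 142, 149, 157, 165, 171, 181, 193, 200, 205, 211, 230, 255, 261, 271]

Fragment lengths:
  [0,5): 5 bp
  [5,11): 6 bp
  [11,23): 12 bp
  [23,28): 5 bp
  [28,38): 10 bp
  [38,54): 16 bp
  [54,61): 7 bp
  [61,74): 13 bp
  [74,81): 7 bp
  [81,85): 4 bp
  [85,95): 10 bp
  [95,105): 10 bp
  [105,119): 14 bp
  [119,128): 9 bp
  [128,135): 7 bp
  [135,142): 7 bp
  [142,149): 7 bp
  [149,157): 8 bp
  [157,165): 8 bp
  [165,171): 6 bp
  [171,181): 10 bp
  [181,193): 12 bp
  [193,200): 7 bp
  [200,205): 5 bp
  [205,211): 6 bp
  [211,230): 19 bp
  [230,255): 25 bp
  [255,261): 6 bp
  [261,271): 10 bp
  [271,276): 5 bp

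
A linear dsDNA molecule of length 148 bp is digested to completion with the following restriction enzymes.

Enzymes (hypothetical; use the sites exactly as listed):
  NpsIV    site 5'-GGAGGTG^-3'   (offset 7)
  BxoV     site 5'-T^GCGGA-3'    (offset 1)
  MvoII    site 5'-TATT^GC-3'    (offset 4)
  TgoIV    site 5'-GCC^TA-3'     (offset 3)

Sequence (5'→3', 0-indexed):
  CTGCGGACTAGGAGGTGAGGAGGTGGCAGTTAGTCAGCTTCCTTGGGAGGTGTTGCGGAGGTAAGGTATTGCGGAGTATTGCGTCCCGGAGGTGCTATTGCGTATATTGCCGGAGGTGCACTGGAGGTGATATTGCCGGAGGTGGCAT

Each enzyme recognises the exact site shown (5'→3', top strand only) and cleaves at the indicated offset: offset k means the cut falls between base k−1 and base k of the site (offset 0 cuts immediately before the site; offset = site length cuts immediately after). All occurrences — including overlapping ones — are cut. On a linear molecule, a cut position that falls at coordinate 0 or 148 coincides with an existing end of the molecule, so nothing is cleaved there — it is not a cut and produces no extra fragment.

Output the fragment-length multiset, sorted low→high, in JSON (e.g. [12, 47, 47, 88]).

Scan for sites:
  NpsIV GGAGGTG/7: at [10, 18, 45, 87, 111, 122, 137] ⇒ [17, 25, 52, 94, 118, 129, 144]
  BxoV TGCGGA/1: at [1, 53, 69] ⇒ [2, 54, 70]
  MvoII TATTGC/4: at [66, 76, 95, 104, 130] ⇒ [70, 80, 99, 108, 134]
  TgoIV (GCCTA, off=3): no sites

All cut coordinates (distinct, sorted): [2, 17, 25, 52, 54, 70, 80, 94, 99, 108, 118, 129, 134, 144]

Fragment lengths:
  [0,2): 2 bp
  [2,17): 15 bp
  [17,25): 8 bp
  [25,52): 27 bp
  [52,54): 2 bp
  [54,70): 16 bp
  [70,80): 10 bp
  [80,94): 14 bp
  [94,99): 5 bp
  [99,108): 9 bp
  [108,118): 10 bp
  [118,129): 11 bp
  [129,134): 5 bp
  [134,144): 10 bp
  [144,148): 4 bp

[2,2,4,5,5,8,9,10,10,10,11,14,15,16,27]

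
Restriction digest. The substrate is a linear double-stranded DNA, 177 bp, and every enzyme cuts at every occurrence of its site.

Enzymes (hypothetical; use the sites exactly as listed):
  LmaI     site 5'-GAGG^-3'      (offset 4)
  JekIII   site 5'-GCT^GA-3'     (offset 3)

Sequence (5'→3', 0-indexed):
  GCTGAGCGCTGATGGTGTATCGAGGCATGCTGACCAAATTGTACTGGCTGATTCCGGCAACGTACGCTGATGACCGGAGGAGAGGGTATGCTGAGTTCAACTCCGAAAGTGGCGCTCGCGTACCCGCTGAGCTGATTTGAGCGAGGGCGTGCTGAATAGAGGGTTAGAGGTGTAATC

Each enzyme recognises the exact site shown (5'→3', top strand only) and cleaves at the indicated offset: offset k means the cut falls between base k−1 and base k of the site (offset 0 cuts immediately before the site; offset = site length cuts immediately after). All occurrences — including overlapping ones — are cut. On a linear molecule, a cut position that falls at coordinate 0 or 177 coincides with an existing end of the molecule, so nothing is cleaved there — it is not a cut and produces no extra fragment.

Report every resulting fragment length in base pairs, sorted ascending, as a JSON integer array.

Scan for sites:
  LmaI GAGG/4: at [21, 76, 81, 142, 158, 166] ⇒ [25, 80, 85, 146, 162, 170]
  JekIII GCTGA/3: at [0, 7, 28, 46, 65, 89, 125, 130, 150] ⇒ [3, 10, 31, 49, 68, 92, 128, 133, 153]

Pooled cuts: [3, 10, 25, 31, 49, 68, 80, 85, 92, 128, 133, 146, 153, 162, 170]

Fragment lengths:
  [0,3): 3 bp
  [3,10): 7 bp
  [10,25): 15 bp
  [25,31): 6 bp
  [31,49): 18 bp
  [49,68): 19 bp
  [68,80): 12 bp
  [80,85): 5 bp
  [85,92): 7 bp
  [92,128): 36 bp
  [128,133): 5 bp
  [133,146): 13 bp
  [146,153): 7 bp
  [153,162): 9 bp
  [162,170): 8 bp
  [170,177): 7 bp

[3,5,5,6,7,7,7,7,8,9,12,13,15,18,19,36]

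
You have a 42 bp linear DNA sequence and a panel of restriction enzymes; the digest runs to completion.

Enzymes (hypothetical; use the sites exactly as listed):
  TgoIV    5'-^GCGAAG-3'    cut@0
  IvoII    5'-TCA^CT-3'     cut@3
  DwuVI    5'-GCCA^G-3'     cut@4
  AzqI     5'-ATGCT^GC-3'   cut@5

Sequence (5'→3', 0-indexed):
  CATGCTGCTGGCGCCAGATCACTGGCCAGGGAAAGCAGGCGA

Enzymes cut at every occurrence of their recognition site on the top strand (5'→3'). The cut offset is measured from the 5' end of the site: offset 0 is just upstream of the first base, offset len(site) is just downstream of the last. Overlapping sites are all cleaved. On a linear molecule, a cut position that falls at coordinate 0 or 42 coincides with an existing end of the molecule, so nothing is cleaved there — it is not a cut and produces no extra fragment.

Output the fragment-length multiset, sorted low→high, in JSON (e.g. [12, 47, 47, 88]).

[5,6,7,10,14]

Per-enzyme occurrences:
  TgoIV (GCGAAG, off=0): no sites
  IvoII TCACT/3: at [18] ⇒ [21]
  DwuVI GCCAG/4: at [12, 24] ⇒ [16, 28]
  AzqI ATGCTGC/5: at [1] ⇒ [6]

All cut coordinates (distinct, sorted): [6, 16, 21, 28]

Fragments:
  [0,6): 6 bp
  [6,16): 10 bp
  [16,21): 5 bp
  [21,28): 7 bp
  [28,42): 14 bp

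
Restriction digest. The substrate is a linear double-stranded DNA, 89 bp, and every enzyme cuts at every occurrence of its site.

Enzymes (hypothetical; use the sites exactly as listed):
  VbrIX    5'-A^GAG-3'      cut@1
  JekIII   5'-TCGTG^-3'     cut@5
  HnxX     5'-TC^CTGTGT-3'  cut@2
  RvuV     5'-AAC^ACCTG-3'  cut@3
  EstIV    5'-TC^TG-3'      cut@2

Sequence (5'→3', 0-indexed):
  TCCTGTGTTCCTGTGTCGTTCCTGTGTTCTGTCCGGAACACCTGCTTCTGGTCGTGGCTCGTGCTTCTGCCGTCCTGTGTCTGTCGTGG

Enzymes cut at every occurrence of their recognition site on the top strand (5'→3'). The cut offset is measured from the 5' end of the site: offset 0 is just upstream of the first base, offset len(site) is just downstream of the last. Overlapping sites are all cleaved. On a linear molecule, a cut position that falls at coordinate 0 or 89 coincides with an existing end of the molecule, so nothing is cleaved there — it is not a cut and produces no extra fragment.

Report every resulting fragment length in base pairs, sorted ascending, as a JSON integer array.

[1,2,4,7,7,7,7,8,8,8,9,10,11]

Site scan:
  VbrIX (AGAG, off=1): no sites
  JekIII TCGTG/5: at [51, 58, 83] ⇒ [56, 63, 88]
  HnxX TCCTGTGT/2: at [0, 8, 19, 72] ⇒ [2, 10, 21, 74]
  RvuV AACACCTG/3: at [36] ⇒ [39]
  EstIV TCTG/2: at [27, 46, 65, 79] ⇒ [29, 48, 67, 81]

All cut coordinates (distinct, sorted): [2, 10, 21, 29, 39, 48, 56, 63, 67, 74, 81, 88]

Fragment lengths:
  [0,2): 2 bp
  [2,10): 8 bp
  [10,21): 11 bp
  [21,29): 8 bp
  [29,39): 10 bp
  [39,48): 9 bp
  [48,56): 8 bp
  [56,63): 7 bp
  [63,67): 4 bp
  [67,74): 7 bp
  [74,81): 7 bp
  [81,88): 7 bp
  [88,89): 1 bp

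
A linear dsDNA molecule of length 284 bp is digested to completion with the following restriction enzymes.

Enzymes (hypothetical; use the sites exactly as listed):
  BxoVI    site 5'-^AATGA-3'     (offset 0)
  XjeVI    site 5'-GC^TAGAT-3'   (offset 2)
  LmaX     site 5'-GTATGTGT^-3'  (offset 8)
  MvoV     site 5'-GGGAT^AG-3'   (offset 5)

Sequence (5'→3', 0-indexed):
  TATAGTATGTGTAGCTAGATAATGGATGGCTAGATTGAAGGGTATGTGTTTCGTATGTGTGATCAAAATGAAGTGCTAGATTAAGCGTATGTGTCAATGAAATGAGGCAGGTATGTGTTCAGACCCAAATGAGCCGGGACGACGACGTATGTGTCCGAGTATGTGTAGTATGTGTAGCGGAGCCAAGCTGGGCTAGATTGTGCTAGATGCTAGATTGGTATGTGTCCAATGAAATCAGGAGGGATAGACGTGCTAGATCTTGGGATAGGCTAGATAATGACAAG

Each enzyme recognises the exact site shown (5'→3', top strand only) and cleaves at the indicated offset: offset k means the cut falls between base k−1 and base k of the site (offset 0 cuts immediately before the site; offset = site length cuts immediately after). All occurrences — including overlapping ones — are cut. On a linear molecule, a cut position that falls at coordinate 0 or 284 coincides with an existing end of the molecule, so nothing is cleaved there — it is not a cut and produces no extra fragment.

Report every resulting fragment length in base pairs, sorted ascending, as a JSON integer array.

[1,2,3,4,5,5,6,7,8,9,9,9,10,10,11,12,12,13,15,15,18,18,18,18,19,27]

Scan for sites:
  BxoVI (AATGA, off=0): starts [66, 95, 100, 127, 227, 275] → cuts [66, 95, 100, 127, 227, 275]
  XjeVI (GCTAGAT, off=2): starts [13, 28, 74, 191, 201, 208, 251, 268] → cuts [15, 30, 76, 193, 203, 210, 253, 270]
  LmaX (GTATGTGT, off=8): starts [4, 41, 52, 86, 110, 146, 158, 167, 217] → cuts [12, 49, 60, 94, 118, 154, 166, 175, 225]
  MvoV (GGGATAG, off=5): starts [240, 261] → cuts [245, 266]

Pooled cuts: [12, 15, 30, 49, 60, 66, 76, 94, 95, 100, 118, 127, 154, 166, 175, 193, 203, 210, 225, 227, 245, 253, 266, 270, 275]

Fragments:
  [0,12): 12 bp
  [12,15): 3 bp
  [15,30): 15 bp
  [30,49): 19 bp
  [49,60): 11 bp
  [60,66): 6 bp
  [66,76): 10 bp
  [76,94): 18 bp
  [94,95): 1 bp
  [95,100): 5 bp
  [100,118): 18 bp
  [118,127): 9 bp
  [127,154): 27 bp
  [154,166): 12 bp
  [166,175): 9 bp
  [175,193): 18 bp
  [193,203): 10 bp
  [203,210): 7 bp
  [210,225): 15 bp
  [225,227): 2 bp
  [227,245): 18 bp
  [245,253): 8 bp
  [253,266): 13 bp
  [266,270): 4 bp
  [270,275): 5 bp
  [275,284): 9 bp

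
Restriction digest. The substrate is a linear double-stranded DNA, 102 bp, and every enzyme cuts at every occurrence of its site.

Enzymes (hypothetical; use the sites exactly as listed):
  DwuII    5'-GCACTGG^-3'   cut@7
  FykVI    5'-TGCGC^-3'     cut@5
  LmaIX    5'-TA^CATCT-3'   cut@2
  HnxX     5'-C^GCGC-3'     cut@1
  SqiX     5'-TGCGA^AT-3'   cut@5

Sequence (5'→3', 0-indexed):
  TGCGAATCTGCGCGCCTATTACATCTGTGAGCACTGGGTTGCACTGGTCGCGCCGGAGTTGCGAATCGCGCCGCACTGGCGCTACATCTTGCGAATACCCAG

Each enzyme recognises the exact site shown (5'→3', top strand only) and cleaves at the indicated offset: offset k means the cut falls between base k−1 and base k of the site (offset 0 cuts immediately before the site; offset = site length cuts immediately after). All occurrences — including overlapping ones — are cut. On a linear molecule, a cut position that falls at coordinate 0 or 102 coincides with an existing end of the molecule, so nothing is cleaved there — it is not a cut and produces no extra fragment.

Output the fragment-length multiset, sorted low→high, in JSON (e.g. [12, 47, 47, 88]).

Site scan:
  DwuII (GCACTGG, off=7): starts [30, 40, 72] → cuts [37, 47, 79]
  FykVI (TGCGC, off=5): starts [8] → cuts [13]
  LmaIX (TACATCT, off=2): starts [19, 82] → cuts [21, 84]
  HnxX (CGCGC, off=1): starts [10, 48, 66] → cuts [11, 49, 67]
  SqiX (TGCGAAT, off=5): starts [0, 59, 89] → cuts [5, 64, 94]

Pooled cuts: [5, 11, 13, 21, 37, 47, 49, 64, 67, 79, 84, 94]

Fragment lengths:
  [0,5): 5 bp
  [5,11): 6 bp
  [11,13): 2 bp
  [13,21): 8 bp
  [21,37): 16 bp
  [37,47): 10 bp
  [47,49): 2 bp
  [49,64): 15 bp
  [64,67): 3 bp
  [67,79): 12 bp
  [79,84): 5 bp
  [84,94): 10 bp
  [94,102): 8 bp

[2,2,3,5,5,6,8,8,10,10,12,15,16]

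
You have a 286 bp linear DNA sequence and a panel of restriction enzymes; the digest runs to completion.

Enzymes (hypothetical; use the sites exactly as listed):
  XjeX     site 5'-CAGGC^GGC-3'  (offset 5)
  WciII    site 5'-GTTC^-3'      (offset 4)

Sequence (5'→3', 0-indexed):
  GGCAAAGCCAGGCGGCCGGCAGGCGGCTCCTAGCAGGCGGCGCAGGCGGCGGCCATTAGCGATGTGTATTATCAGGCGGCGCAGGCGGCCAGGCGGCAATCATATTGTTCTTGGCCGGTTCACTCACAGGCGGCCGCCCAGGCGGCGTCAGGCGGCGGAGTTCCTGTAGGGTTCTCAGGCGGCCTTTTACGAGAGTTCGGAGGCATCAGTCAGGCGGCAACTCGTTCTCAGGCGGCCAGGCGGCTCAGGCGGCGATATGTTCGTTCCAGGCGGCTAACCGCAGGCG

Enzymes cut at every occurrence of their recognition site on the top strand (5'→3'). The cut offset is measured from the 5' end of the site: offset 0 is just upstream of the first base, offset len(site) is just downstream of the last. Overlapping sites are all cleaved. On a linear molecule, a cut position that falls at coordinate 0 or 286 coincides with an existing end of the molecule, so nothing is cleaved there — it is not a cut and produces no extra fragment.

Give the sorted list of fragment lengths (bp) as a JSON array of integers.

Per-enzyme occurrences:
  XjeX CAGGCGGC/5: at [8, 19, 33, 42, 72, 81, 89, 126, 138, 148, 175, 210, 228, 236, 245, 266] ⇒ [13, 24, 38, 47, 77, 86, 94, 131, 143, 153, 180, 215, 233, 241, 250, 271]
  WciII GTTC/4: at [106, 117, 159, 170, 194, 223, 258, 262] ⇒ [110, 121, 163, 174, 198, 227, 262, 266]

All cut coordinates (distinct, sorted): [13, 24, 38, 47, 77, 86, 94, 110, 121, 131, 143, 153, 163, 174, 180, 198, 215, 227, 233, 241, 250, 262, 266, 271]

Fragments:
  [0,13): 13 bp
  [13,24): 11 bp
  [24,38): 14 bp
  [38,47): 9 bp
  [47,77): 30 bp
  [77,86): 9 bp
  [86,94): 8 bp
  [94,110): 16 bp
  [110,121): 11 bp
  [121,131): 10 bp
  [131,143): 12 bp
  [143,153): 10 bp
  [153,163): 10 bp
  [163,174): 11 bp
  [174,180): 6 bp
  [180,198): 18 bp
  [198,215): 17 bp
  [215,227): 12 bp
  [227,233): 6 bp
  [233,241): 8 bp
  [241,250): 9 bp
  [250,262): 12 bp
  [262,266): 4 bp
  [266,271): 5 bp
  [271,286): 15 bp

[4,5,6,6,8,8,9,9,9,10,10,10,11,11,11,12,12,12,13,14,15,16,17,18,30]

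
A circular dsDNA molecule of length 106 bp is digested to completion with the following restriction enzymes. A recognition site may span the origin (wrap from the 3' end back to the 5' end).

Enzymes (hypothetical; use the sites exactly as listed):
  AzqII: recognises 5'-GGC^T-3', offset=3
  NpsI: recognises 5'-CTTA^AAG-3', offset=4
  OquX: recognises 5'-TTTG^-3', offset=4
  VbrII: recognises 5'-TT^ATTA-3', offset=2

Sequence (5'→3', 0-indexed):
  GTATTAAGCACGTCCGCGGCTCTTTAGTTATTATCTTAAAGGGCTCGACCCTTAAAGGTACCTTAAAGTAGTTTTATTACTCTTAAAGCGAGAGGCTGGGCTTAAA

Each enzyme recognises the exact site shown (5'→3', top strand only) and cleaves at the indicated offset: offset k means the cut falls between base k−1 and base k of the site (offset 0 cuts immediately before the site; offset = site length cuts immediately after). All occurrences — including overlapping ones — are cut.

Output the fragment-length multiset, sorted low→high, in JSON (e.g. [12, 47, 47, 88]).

Per-enzyme occurrences:
  AzqII GGCT/3: at [17, 41, 93, 98] ⇒ [20, 44, 96, 101]
  NpsI CTTAAAG/4: at [34, 50, 61, 81, 100] ⇒ [38, 54, 65, 85, 104]
  OquX (TTTG, off=4): no sites
  VbrII TTATTA/2: at [27, 73] ⇒ [29, 75]

Pooled cuts: [20, 29, 38, 44, 54, 65, 75, 85, 96, 101, 104]

Fragment lengths:
  20→29: 9 bp
  29→38: 9 bp
  38→44: 6 bp
  44→54: 10 bp
  54→65: 11 bp
  65→75: 10 bp
  75→85: 10 bp
  85→96: 11 bp
  96→101: 5 bp
  101→104: 3 bp
  104→20 (wrap): 106-104+20 = 22 bp

[3,5,6,9,9,10,10,10,11,11,22]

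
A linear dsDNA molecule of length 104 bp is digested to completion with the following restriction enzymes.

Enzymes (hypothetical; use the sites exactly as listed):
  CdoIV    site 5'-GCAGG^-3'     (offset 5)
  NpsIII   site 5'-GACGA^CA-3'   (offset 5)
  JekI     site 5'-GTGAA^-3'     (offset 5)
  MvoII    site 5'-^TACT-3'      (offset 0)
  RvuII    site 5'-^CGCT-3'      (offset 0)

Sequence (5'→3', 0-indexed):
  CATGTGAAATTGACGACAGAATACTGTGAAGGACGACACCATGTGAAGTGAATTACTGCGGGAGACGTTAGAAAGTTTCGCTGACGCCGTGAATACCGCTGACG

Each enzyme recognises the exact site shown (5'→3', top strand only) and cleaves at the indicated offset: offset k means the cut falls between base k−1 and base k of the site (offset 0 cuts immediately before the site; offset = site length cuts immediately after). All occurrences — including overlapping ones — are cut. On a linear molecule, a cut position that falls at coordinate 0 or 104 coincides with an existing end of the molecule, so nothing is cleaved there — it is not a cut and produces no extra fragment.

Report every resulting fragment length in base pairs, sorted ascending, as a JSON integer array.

[1,3,5,5,6,8,8,8,9,11,15,25]

Scan for sites:
  CdoIV (GCAGG, off=5): no sites
  NpsIII GACGACA/5: at [11, 31] ⇒ [16, 36]
  JekI GTGAA/5: at [3, 25, 42, 47, 88] ⇒ [8, 30, 47, 52, 93]
  MvoII TACT/0: at [21, 53] ⇒ [21, 53]
  RvuII CGCT/0: at [78, 96] ⇒ [78, 96]

All cut coordinates (distinct, sorted): [8, 16, 21, 30, 36, 47, 52, 53, 78, 93, 96]

Fragment lengths:
  [0,8): 8 bp
  [8,16): 8 bp
  [16,21): 5 bp
  [21,30): 9 bp
  [30,36): 6 bp
  [36,47): 11 bp
  [47,52): 5 bp
  [52,53): 1 bp
  [53,78): 25 bp
  [78,93): 15 bp
  [93,96): 3 bp
  [96,104): 8 bp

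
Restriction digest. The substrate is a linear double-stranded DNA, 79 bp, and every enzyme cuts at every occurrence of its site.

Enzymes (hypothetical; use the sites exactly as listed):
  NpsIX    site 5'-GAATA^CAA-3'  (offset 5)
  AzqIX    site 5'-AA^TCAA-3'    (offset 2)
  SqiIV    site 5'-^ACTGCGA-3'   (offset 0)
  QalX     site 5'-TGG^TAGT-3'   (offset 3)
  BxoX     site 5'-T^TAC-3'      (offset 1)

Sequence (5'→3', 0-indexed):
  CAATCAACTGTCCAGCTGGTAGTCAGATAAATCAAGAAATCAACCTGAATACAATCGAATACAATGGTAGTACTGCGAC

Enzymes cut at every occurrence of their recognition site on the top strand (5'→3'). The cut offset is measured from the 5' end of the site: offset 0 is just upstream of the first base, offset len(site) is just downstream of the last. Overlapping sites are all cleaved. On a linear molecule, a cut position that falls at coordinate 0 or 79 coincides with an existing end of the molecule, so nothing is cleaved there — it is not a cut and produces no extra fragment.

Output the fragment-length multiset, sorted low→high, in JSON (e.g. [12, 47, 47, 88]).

Per-enzyme occurrences:
  NpsIX (GAATACAA, off=5): starts [46, 56] → cuts [51, 61]
  AzqIX (AATCAA, off=2): starts [1, 29, 37] → cuts [3, 31, 39]
  SqiIV (ACTGCGA, off=0): starts [71] → cuts [71]
  QalX (TGGTAGT, off=3): starts [16, 64] → cuts [19, 67]
  BxoX (TTAC, off=1): no sites

All cut coordinates (distinct, sorted): [3, 19, 31, 39, 51, 61, 67, 71]

Fragments:
  [0,3): 3 bp
  [3,19): 16 bp
  [19,31): 12 bp
  [31,39): 8 bp
  [39,51): 12 bp
  [51,61): 10 bp
  [61,67): 6 bp
  [67,71): 4 bp
  [71,79): 8 bp

[3,4,6,8,8,10,12,12,16]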